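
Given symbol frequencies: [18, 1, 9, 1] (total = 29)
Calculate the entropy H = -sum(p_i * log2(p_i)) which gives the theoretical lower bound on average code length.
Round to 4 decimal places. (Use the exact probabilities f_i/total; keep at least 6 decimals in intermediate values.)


Per-symbol terms -p_i * log2(p_i) with p_i = f_i/29:
  p = 18/29 = 0.620690: log2(p) = -0.688056, -p*log2(p) = 0.427069
  p = 1/29 = 0.034483: log2(p) = -4.857981, -p*log2(p) = 0.167517
  p = 9/29 = 0.310345: log2(p) = -1.688056, -p*log2(p) = 0.523879
  p = 1/29 = 0.034483: log2(p) = -4.857981, -p*log2(p) = 0.167517
H = 0.427069 + 0.167517 + 0.523879 + 0.167517 = 1.285982

H = 1.286 bits/symbol


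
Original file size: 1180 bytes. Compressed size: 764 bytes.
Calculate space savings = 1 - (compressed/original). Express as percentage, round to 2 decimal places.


ratio = compressed/original = 764/1180 = 0.647458
savings = 1 - ratio = 1 - 0.647458 = 0.352542
as a percentage: 0.352542 * 100 = 35.25%

Space savings = 1 - 764/1180 = 35.25%


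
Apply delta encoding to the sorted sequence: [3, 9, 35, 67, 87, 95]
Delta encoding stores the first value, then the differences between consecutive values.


First value: 3
Deltas:
  9 - 3 = 6
  35 - 9 = 26
  67 - 35 = 32
  87 - 67 = 20
  95 - 87 = 8


Delta encoded: [3, 6, 26, 32, 20, 8]


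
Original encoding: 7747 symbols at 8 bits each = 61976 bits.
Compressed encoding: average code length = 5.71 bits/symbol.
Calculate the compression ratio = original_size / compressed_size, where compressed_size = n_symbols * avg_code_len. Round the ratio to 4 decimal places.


original_size = n_symbols * orig_bits = 7747 * 8 = 61976 bits
compressed_size = n_symbols * avg_code_len = 7747 * 5.71 = 44235.37 bits
ratio = original_size / compressed_size = 61976 / 44235.37 = 1.4011

Compression ratio = 1.4011


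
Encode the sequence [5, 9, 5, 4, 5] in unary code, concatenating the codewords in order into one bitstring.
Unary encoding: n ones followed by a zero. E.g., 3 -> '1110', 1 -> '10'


Encode each number as n ones followed by a terminating 0:
  5 -> 111110 (6 bits)
  9 -> 1111111110 (10 bits)
  5 -> 111110 (6 bits)
  4 -> 11110 (5 bits)
  5 -> 111110 (6 bits)
Total length = 6 + 10 + 6 + 5 + 6 = 33 bits.

Unary([5, 9, 5, 4, 5]) = 111110111111111011111011110111110 (33 bits)


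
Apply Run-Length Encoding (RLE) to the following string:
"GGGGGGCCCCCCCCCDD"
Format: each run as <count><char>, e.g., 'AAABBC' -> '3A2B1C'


Scanning runs left to right:
  i=0: run of 'G' x 6 -> '6G'
  i=6: run of 'C' x 9 -> '9C'
  i=15: run of 'D' x 2 -> '2D'

RLE = 6G9C2D


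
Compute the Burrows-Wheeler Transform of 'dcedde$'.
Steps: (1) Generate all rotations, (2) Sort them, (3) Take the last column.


Rotations (sorted):
  0: $dcedde -> last char: e
  1: cedde$d -> last char: d
  2: dcedde$ -> last char: $
  3: dde$dce -> last char: e
  4: de$dced -> last char: d
  5: e$dcedd -> last char: d
  6: edde$dc -> last char: c


BWT = ed$eddc


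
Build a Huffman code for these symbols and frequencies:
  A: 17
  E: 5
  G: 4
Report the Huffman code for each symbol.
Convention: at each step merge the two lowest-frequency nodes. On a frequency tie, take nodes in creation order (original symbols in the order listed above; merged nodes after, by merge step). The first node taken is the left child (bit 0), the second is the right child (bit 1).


Huffman tree construction:
Step 1: Merge G(4) + E(5) = 9
Step 2: Merge (G+E)(9) + A(17) = 26
Read each symbol's code off the tree from the root (left child = 0, right child = 1).

Codes:
  A: 1 (length 1)
  E: 01 (length 2)
  G: 00 (length 2)
Average code length: 35/26 = 1.3462 bits/symbol


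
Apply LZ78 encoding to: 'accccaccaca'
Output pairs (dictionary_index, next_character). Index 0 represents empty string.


LZ78 encoding steps:
Dictionary: {0: ''}
Step 1: w='' (idx 0), next='a' -> output (0, 'a'), add 'a' as idx 1
Step 2: w='' (idx 0), next='c' -> output (0, 'c'), add 'c' as idx 2
Step 3: w='c' (idx 2), next='c' -> output (2, 'c'), add 'cc' as idx 3
Step 4: w='c' (idx 2), next='a' -> output (2, 'a'), add 'ca' as idx 4
Step 5: w='cc' (idx 3), next='a' -> output (3, 'a'), add 'cca' as idx 5
Step 6: w='ca' (idx 4), end of input -> output (4, '')


Encoded: [(0, 'a'), (0, 'c'), (2, 'c'), (2, 'a'), (3, 'a'), (4, '')]


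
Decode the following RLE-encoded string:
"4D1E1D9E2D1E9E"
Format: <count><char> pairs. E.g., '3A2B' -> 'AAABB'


Expanding each <count><char> pair:
  4D -> 'DDDD'
  1E -> 'E'
  1D -> 'D'
  9E -> 'EEEEEEEEE'
  2D -> 'DD'
  1E -> 'E'
  9E -> 'EEEEEEEEE'

Decoded = DDDDEDEEEEEEEEEDDEEEEEEEEEE


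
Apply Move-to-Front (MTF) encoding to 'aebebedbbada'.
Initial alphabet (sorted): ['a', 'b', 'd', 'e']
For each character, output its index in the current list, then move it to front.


MTF encoding:
'a': index 0 in ['a', 'b', 'd', 'e'] -> ['a', 'b', 'd', 'e']
'e': index 3 in ['a', 'b', 'd', 'e'] -> ['e', 'a', 'b', 'd']
'b': index 2 in ['e', 'a', 'b', 'd'] -> ['b', 'e', 'a', 'd']
'e': index 1 in ['b', 'e', 'a', 'd'] -> ['e', 'b', 'a', 'd']
'b': index 1 in ['e', 'b', 'a', 'd'] -> ['b', 'e', 'a', 'd']
'e': index 1 in ['b', 'e', 'a', 'd'] -> ['e', 'b', 'a', 'd']
'd': index 3 in ['e', 'b', 'a', 'd'] -> ['d', 'e', 'b', 'a']
'b': index 2 in ['d', 'e', 'b', 'a'] -> ['b', 'd', 'e', 'a']
'b': index 0 in ['b', 'd', 'e', 'a'] -> ['b', 'd', 'e', 'a']
'a': index 3 in ['b', 'd', 'e', 'a'] -> ['a', 'b', 'd', 'e']
'd': index 2 in ['a', 'b', 'd', 'e'] -> ['d', 'a', 'b', 'e']
'a': index 1 in ['d', 'a', 'b', 'e'] -> ['a', 'd', 'b', 'e']


Output: [0, 3, 2, 1, 1, 1, 3, 2, 0, 3, 2, 1]


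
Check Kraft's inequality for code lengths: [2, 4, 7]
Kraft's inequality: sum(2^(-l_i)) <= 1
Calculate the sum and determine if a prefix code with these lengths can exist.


Sum = 2^(-2) + 2^(-4) + 2^(-7)
    = 0.25 + 0.0625 + 0.0078125
    = 41/128 = 0.3203125
Since 0.3203125 <= 1, Kraft's inequality IS satisfied.
A prefix code with these lengths CAN exist.

Kraft sum = 0.3203125. Satisfied.


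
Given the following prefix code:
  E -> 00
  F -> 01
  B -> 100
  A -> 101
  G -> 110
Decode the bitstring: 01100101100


Decoding step by step:
Bits 01 -> F
Bits 100 -> B
Bits 101 -> A
Bits 100 -> B


Decoded message: FBAB


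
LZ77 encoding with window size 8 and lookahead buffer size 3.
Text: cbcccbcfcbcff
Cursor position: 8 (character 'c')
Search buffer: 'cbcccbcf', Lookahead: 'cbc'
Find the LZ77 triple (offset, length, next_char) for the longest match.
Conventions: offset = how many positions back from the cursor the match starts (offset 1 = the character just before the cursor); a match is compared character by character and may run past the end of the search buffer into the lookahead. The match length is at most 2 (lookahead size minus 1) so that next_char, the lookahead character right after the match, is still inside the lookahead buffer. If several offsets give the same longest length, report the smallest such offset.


Try each offset into the search buffer:
  offset=1 (pos 7, char 'f'): match length 0
  offset=2 (pos 6, char 'c'): match length 1
  offset=3 (pos 5, char 'b'): match length 0
  offset=4 (pos 4, char 'c'): match length 2
  offset=5 (pos 3, char 'c'): match length 1
  offset=6 (pos 2, char 'c'): match length 1
  offset=7 (pos 1, char 'b'): match length 0
  offset=8 (pos 0, char 'c'): match length 2
Longest match has length 2, found at offsets 4, 8; take the smallest, offset 4.
next_char = character at position 8 + 2 = 10 -> 'c'

Best match: offset=4, length=2 (matching 'cb' starting at position 4)
LZ77 triple: (4, 2, 'c')


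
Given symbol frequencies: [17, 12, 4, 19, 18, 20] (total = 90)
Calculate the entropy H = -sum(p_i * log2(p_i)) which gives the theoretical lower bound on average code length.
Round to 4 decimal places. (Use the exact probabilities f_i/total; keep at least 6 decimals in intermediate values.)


Per-symbol terms -p_i * log2(p_i) with p_i = f_i/90:
  p = 17/90 = 0.188889: log2(p) = -2.404390, -p*log2(p) = 0.454163
  p = 12/90 = 0.133333: log2(p) = -2.906891, -p*log2(p) = 0.387585
  p = 4/90 = 0.044444: log2(p) = -4.491853, -p*log2(p) = 0.199638
  p = 19/90 = 0.211111: log2(p) = -2.243926, -p*log2(p) = 0.473718
  p = 18/90 = 0.200000: log2(p) = -2.321928, -p*log2(p) = 0.464386
  p = 20/90 = 0.222222: log2(p) = -2.169925, -p*log2(p) = 0.482206
H = 0.454163 + 0.387585 + 0.199638 + 0.473718 + 0.464386 + 0.482206 = 2.461696

H = 2.4617 bits/symbol


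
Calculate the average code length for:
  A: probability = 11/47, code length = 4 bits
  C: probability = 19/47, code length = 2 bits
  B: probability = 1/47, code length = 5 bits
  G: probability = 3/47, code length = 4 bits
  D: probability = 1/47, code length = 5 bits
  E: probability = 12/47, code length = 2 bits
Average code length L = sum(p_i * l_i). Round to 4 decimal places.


Weighted contributions p_i * l_i:
  A: (11/47) * 4 = 44/47
  C: (19/47) * 2 = 38/47
  B: (1/47) * 5 = 5/47
  G: (3/47) * 4 = 12/47
  D: (1/47) * 5 = 5/47
  E: (12/47) * 2 = 24/47
Sum = (44 + 38 + 5 + 12 + 5 + 24)/47 = 128/47

L = 128/47 = 2.7234 bits/symbol


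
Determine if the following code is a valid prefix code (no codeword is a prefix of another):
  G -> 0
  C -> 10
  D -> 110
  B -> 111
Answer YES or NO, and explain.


Checking each pair (does one codeword prefix another?):
  G='0' vs C='10': no prefix
  G='0' vs D='110': no prefix
  G='0' vs B='111': no prefix
  C='10' vs G='0': no prefix
  C='10' vs D='110': no prefix
  C='10' vs B='111': no prefix
  D='110' vs G='0': no prefix
  D='110' vs C='10': no prefix
  D='110' vs B='111': no prefix
  B='111' vs G='0': no prefix
  B='111' vs C='10': no prefix
  B='111' vs D='110': no prefix
No violation found over all pairs.

YES -- this is a valid prefix code. No codeword is a prefix of any other codeword.


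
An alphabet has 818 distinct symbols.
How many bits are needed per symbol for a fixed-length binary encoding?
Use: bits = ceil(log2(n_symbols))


log2(818) = 9.676
Bracket: 2^9 = 512 < 818 <= 2^10 = 1024
So ceil(log2(818)) = 10

bits = ceil(log2(818)) = ceil(9.676) = 10 bits


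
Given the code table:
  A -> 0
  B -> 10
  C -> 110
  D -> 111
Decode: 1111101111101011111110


Decoding:
111 -> D
110 -> C
111 -> D
110 -> C
10 -> B
111 -> D
111 -> D
10 -> B


Result: DCDCBDDB


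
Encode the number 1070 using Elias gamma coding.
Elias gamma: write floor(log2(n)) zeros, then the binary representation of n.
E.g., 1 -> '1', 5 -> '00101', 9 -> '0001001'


num_bits = floor(log2(1070)) + 1 = 11
leading_zeros = num_bits - 1 = 10
binary(1070) = 10000101110

Elias gamma(1070) = '0000000000' + '10000101110' = 000000000010000101110 (21 bits)


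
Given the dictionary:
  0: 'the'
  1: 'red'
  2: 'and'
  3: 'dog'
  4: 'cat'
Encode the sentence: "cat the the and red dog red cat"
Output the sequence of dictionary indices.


Look up each word in the dictionary:
  'cat' -> 4
  'the' -> 0
  'the' -> 0
  'and' -> 2
  'red' -> 1
  'dog' -> 3
  'red' -> 1
  'cat' -> 4

Encoded: [4, 0, 0, 2, 1, 3, 1, 4]


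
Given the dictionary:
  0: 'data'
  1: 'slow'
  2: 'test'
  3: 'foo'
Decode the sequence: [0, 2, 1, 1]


Look up each index in the dictionary:
  0 -> 'data'
  2 -> 'test'
  1 -> 'slow'
  1 -> 'slow'

Decoded: "data test slow slow"


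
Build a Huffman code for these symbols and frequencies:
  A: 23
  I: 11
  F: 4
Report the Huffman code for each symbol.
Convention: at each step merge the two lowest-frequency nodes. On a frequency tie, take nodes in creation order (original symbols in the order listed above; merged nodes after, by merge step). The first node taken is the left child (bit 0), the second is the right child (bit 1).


Huffman tree construction:
Step 1: Merge F(4) + I(11) = 15
Step 2: Merge (F+I)(15) + A(23) = 38
Read each symbol's code off the tree from the root (left child = 0, right child = 1).

Codes:
  A: 1 (length 1)
  I: 01 (length 2)
  F: 00 (length 2)
Average code length: 53/38 = 1.3947 bits/symbol


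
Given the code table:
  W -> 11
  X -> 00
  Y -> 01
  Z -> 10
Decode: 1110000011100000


Decoding:
11 -> W
10 -> Z
00 -> X
00 -> X
11 -> W
10 -> Z
00 -> X
00 -> X


Result: WZXXWZXX


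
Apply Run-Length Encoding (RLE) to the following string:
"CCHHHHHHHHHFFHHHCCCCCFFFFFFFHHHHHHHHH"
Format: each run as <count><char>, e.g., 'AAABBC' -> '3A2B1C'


Scanning runs left to right:
  i=0: run of 'C' x 2 -> '2C'
  i=2: run of 'H' x 9 -> '9H'
  i=11: run of 'F' x 2 -> '2F'
  i=13: run of 'H' x 3 -> '3H'
  i=16: run of 'C' x 5 -> '5C'
  i=21: run of 'F' x 7 -> '7F'
  i=28: run of 'H' x 9 -> '9H'

RLE = 2C9H2F3H5C7F9H


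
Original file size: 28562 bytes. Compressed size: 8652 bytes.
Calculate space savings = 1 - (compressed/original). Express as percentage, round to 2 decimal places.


ratio = compressed/original = 8652/28562 = 0.30292
savings = 1 - ratio = 1 - 0.30292 = 0.69708
as a percentage: 0.69708 * 100 = 69.71%

Space savings = 1 - 8652/28562 = 69.71%


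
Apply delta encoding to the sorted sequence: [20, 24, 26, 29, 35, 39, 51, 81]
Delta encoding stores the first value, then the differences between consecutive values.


First value: 20
Deltas:
  24 - 20 = 4
  26 - 24 = 2
  29 - 26 = 3
  35 - 29 = 6
  39 - 35 = 4
  51 - 39 = 12
  81 - 51 = 30


Delta encoded: [20, 4, 2, 3, 6, 4, 12, 30]


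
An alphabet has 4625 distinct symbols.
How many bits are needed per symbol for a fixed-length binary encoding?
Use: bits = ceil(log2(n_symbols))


log2(4625) = 12.1752
Bracket: 2^12 = 4096 < 4625 <= 2^13 = 8192
So ceil(log2(4625)) = 13

bits = ceil(log2(4625)) = ceil(12.1752) = 13 bits


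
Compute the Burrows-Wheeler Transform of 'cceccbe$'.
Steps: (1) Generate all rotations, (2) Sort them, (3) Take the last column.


Rotations (sorted):
  0: $cceccbe -> last char: e
  1: be$ccecc -> last char: c
  2: cbe$ccec -> last char: c
  3: ccbe$cce -> last char: e
  4: cceccbe$ -> last char: $
  5: ceccbe$c -> last char: c
  6: e$cceccb -> last char: b
  7: eccbe$cc -> last char: c


BWT = ecce$cbc


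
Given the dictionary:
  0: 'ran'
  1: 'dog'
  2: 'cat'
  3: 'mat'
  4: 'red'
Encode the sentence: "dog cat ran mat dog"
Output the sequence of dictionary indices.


Look up each word in the dictionary:
  'dog' -> 1
  'cat' -> 2
  'ran' -> 0
  'mat' -> 3
  'dog' -> 1

Encoded: [1, 2, 0, 3, 1]


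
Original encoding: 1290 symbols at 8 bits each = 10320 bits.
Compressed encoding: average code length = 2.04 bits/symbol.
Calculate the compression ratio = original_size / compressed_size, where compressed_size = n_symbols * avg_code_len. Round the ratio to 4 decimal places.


original_size = n_symbols * orig_bits = 1290 * 8 = 10320 bits
compressed_size = n_symbols * avg_code_len = 1290 * 2.04 = 2631.6 bits
ratio = original_size / compressed_size = 10320 / 2631.6 = 3.9216

Compression ratio = 3.9216


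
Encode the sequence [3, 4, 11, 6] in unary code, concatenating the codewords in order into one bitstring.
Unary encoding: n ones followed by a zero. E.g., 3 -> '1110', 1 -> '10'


Encode each number as n ones followed by a terminating 0:
  3 -> 1110 (4 bits)
  4 -> 11110 (5 bits)
  11 -> 111111111110 (12 bits)
  6 -> 1111110 (7 bits)
Total length = 4 + 5 + 12 + 7 = 28 bits.

Unary([3, 4, 11, 6]) = 1110111101111111111101111110 (28 bits)


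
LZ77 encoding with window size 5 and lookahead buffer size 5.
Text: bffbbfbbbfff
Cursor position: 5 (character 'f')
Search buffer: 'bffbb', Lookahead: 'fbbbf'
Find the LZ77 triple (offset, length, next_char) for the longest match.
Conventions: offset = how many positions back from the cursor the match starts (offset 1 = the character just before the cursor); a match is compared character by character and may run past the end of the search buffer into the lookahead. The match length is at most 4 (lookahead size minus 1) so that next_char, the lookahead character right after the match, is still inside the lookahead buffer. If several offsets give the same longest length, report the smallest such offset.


Try each offset into the search buffer:
  offset=1 (pos 4, char 'b'): match length 0
  offset=2 (pos 3, char 'b'): match length 0
  offset=3 (pos 2, char 'f'): match length 3
  offset=4 (pos 1, char 'f'): match length 1
  offset=5 (pos 0, char 'b'): match length 0
Longest match has length 3 at offset 3.
next_char = character at position 5 + 3 = 8 -> 'b'

Best match: offset=3, length=3 (matching 'fbb' starting at position 2)
LZ77 triple: (3, 3, 'b')


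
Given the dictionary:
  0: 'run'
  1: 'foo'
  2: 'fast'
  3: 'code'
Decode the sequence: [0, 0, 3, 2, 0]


Look up each index in the dictionary:
  0 -> 'run'
  0 -> 'run'
  3 -> 'code'
  2 -> 'fast'
  0 -> 'run'

Decoded: "run run code fast run"


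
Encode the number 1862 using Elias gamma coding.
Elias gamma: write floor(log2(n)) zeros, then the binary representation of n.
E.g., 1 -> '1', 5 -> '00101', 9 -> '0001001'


num_bits = floor(log2(1862)) + 1 = 11
leading_zeros = num_bits - 1 = 10
binary(1862) = 11101000110

Elias gamma(1862) = '0000000000' + '11101000110' = 000000000011101000110 (21 bits)


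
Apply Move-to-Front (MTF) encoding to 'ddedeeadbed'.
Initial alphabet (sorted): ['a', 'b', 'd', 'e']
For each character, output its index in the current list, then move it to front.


MTF encoding:
'd': index 2 in ['a', 'b', 'd', 'e'] -> ['d', 'a', 'b', 'e']
'd': index 0 in ['d', 'a', 'b', 'e'] -> ['d', 'a', 'b', 'e']
'e': index 3 in ['d', 'a', 'b', 'e'] -> ['e', 'd', 'a', 'b']
'd': index 1 in ['e', 'd', 'a', 'b'] -> ['d', 'e', 'a', 'b']
'e': index 1 in ['d', 'e', 'a', 'b'] -> ['e', 'd', 'a', 'b']
'e': index 0 in ['e', 'd', 'a', 'b'] -> ['e', 'd', 'a', 'b']
'a': index 2 in ['e', 'd', 'a', 'b'] -> ['a', 'e', 'd', 'b']
'd': index 2 in ['a', 'e', 'd', 'b'] -> ['d', 'a', 'e', 'b']
'b': index 3 in ['d', 'a', 'e', 'b'] -> ['b', 'd', 'a', 'e']
'e': index 3 in ['b', 'd', 'a', 'e'] -> ['e', 'b', 'd', 'a']
'd': index 2 in ['e', 'b', 'd', 'a'] -> ['d', 'e', 'b', 'a']


Output: [2, 0, 3, 1, 1, 0, 2, 2, 3, 3, 2]


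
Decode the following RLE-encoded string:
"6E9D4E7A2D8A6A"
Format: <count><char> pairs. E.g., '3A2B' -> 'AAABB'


Expanding each <count><char> pair:
  6E -> 'EEEEEE'
  9D -> 'DDDDDDDDD'
  4E -> 'EEEE'
  7A -> 'AAAAAAA'
  2D -> 'DD'
  8A -> 'AAAAAAAA'
  6A -> 'AAAAAA'

Decoded = EEEEEEDDDDDDDDDEEEEAAAAAAADDAAAAAAAAAAAAAA


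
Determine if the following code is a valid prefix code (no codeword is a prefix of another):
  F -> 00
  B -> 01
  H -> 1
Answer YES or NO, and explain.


Checking each pair (does one codeword prefix another?):
  F='00' vs B='01': no prefix
  F='00' vs H='1': no prefix
  B='01' vs F='00': no prefix
  B='01' vs H='1': no prefix
  H='1' vs F='00': no prefix
  H='1' vs B='01': no prefix
No violation found over all pairs.

YES -- this is a valid prefix code. No codeword is a prefix of any other codeword.


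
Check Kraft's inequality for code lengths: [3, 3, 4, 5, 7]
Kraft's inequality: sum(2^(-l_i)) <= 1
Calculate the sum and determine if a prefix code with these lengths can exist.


Sum = 2^(-3) + 2^(-3) + 2^(-4) + 2^(-5) + 2^(-7)
    = 0.125 + 0.125 + 0.0625 + 0.03125 + 0.0078125
    = 45/128 = 0.3515625
Since 0.3515625 <= 1, Kraft's inequality IS satisfied.
A prefix code with these lengths CAN exist.

Kraft sum = 0.3515625. Satisfied.


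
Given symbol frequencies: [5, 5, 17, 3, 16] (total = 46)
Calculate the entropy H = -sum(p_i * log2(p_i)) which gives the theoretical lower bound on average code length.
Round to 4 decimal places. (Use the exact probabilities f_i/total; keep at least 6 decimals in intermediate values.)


Per-symbol terms -p_i * log2(p_i) with p_i = f_i/46:
  p = 5/46 = 0.108696: log2(p) = -3.201634, -p*log2(p) = 0.348004
  p = 5/46 = 0.108696: log2(p) = -3.201634, -p*log2(p) = 0.348004
  p = 17/46 = 0.369565: log2(p) = -1.436099, -p*log2(p) = 0.530732
  p = 3/46 = 0.065217: log2(p) = -3.938599, -p*log2(p) = 0.256865
  p = 16/46 = 0.347826: log2(p) = -1.523562, -p*log2(p) = 0.529935
H = 0.348004 + 0.348004 + 0.530732 + 0.256865 + 0.529935 = 2.013540

H = 2.0135 bits/symbol


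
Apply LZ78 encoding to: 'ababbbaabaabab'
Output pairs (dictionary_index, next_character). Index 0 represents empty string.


LZ78 encoding steps:
Dictionary: {0: ''}
Step 1: w='' (idx 0), next='a' -> output (0, 'a'), add 'a' as idx 1
Step 2: w='' (idx 0), next='b' -> output (0, 'b'), add 'b' as idx 2
Step 3: w='a' (idx 1), next='b' -> output (1, 'b'), add 'ab' as idx 3
Step 4: w='b' (idx 2), next='b' -> output (2, 'b'), add 'bb' as idx 4
Step 5: w='a' (idx 1), next='a' -> output (1, 'a'), add 'aa' as idx 5
Step 6: w='b' (idx 2), next='a' -> output (2, 'a'), add 'ba' as idx 6
Step 7: w='ab' (idx 3), next='a' -> output (3, 'a'), add 'aba' as idx 7
Step 8: w='b' (idx 2), end of input -> output (2, '')


Encoded: [(0, 'a'), (0, 'b'), (1, 'b'), (2, 'b'), (1, 'a'), (2, 'a'), (3, 'a'), (2, '')]


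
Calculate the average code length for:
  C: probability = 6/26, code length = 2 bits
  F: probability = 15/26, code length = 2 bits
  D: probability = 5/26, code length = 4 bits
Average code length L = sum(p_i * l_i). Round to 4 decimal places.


Weighted contributions p_i * l_i:
  C: (6/26) * 2 = 12/26
  F: (15/26) * 2 = 30/26
  D: (5/26) * 4 = 20/26
Sum = (12 + 30 + 20)/26 = 62/26

L = 62/26 = 2.3846 bits/symbol


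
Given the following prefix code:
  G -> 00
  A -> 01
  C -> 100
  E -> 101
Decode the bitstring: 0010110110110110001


Decoding step by step:
Bits 00 -> G
Bits 101 -> E
Bits 101 -> E
Bits 101 -> E
Bits 101 -> E
Bits 100 -> C
Bits 01 -> A


Decoded message: GEEEECA


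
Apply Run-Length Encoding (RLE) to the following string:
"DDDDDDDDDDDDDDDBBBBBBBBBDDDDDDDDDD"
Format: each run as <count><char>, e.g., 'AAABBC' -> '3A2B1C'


Scanning runs left to right:
  i=0: run of 'D' x 15 -> '15D'
  i=15: run of 'B' x 9 -> '9B'
  i=24: run of 'D' x 10 -> '10D'

RLE = 15D9B10D


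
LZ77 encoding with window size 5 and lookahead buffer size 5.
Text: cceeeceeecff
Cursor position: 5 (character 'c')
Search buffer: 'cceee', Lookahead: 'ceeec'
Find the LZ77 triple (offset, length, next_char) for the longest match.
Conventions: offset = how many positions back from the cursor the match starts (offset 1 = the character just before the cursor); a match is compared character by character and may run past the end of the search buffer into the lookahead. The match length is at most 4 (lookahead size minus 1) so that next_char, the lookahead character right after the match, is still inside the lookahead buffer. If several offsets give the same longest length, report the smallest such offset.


Try each offset into the search buffer:
  offset=1 (pos 4, char 'e'): match length 0
  offset=2 (pos 3, char 'e'): match length 0
  offset=3 (pos 2, char 'e'): match length 0
  offset=4 (pos 1, char 'c'): match length 4
  offset=5 (pos 0, char 'c'): match length 1
Longest match has length 4 at offset 4.
next_char = character at position 5 + 4 = 9 -> 'c'

Best match: offset=4, length=4 (matching 'ceee' starting at position 1)
LZ77 triple: (4, 4, 'c')


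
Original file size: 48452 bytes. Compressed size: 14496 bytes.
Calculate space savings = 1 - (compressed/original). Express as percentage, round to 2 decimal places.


ratio = compressed/original = 14496/48452 = 0.299183
savings = 1 - ratio = 1 - 0.299183 = 0.700817
as a percentage: 0.700817 * 100 = 70.08%

Space savings = 1 - 14496/48452 = 70.08%


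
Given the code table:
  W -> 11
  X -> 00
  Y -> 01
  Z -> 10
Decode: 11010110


Decoding:
11 -> W
01 -> Y
01 -> Y
10 -> Z


Result: WYYZ


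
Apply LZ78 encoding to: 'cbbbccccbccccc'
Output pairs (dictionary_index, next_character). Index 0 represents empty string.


LZ78 encoding steps:
Dictionary: {0: ''}
Step 1: w='' (idx 0), next='c' -> output (0, 'c'), add 'c' as idx 1
Step 2: w='' (idx 0), next='b' -> output (0, 'b'), add 'b' as idx 2
Step 3: w='b' (idx 2), next='b' -> output (2, 'b'), add 'bb' as idx 3
Step 4: w='c' (idx 1), next='c' -> output (1, 'c'), add 'cc' as idx 4
Step 5: w='cc' (idx 4), next='b' -> output (4, 'b'), add 'ccb' as idx 5
Step 6: w='cc' (idx 4), next='c' -> output (4, 'c'), add 'ccc' as idx 6
Step 7: w='cc' (idx 4), end of input -> output (4, '')


Encoded: [(0, 'c'), (0, 'b'), (2, 'b'), (1, 'c'), (4, 'b'), (4, 'c'), (4, '')]


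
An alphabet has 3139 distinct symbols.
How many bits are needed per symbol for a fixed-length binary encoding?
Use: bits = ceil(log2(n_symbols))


log2(3139) = 11.6161
Bracket: 2^11 = 2048 < 3139 <= 2^12 = 4096
So ceil(log2(3139)) = 12

bits = ceil(log2(3139)) = ceil(11.6161) = 12 bits


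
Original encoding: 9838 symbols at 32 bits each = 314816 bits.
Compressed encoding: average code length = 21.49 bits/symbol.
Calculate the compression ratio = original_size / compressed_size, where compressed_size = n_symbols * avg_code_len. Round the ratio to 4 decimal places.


original_size = n_symbols * orig_bits = 9838 * 32 = 314816 bits
compressed_size = n_symbols * avg_code_len = 9838 * 21.49 = 211418.62 bits
ratio = original_size / compressed_size = 314816 / 211418.62 = 1.4891

Compression ratio = 1.4891


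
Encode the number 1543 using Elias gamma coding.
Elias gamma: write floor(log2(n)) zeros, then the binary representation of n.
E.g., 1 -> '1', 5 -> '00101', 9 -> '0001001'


num_bits = floor(log2(1543)) + 1 = 11
leading_zeros = num_bits - 1 = 10
binary(1543) = 11000000111

Elias gamma(1543) = '0000000000' + '11000000111' = 000000000011000000111 (21 bits)


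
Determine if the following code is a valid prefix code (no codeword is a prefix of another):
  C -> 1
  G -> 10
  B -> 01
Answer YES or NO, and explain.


Checking each pair (does one codeword prefix another?):
  C='1' vs G='10': prefix -- VIOLATION

NO -- this is NOT a valid prefix code. C (1) is a prefix of G (10).


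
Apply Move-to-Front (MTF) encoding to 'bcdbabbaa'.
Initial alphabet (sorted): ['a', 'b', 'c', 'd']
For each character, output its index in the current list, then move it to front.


MTF encoding:
'b': index 1 in ['a', 'b', 'c', 'd'] -> ['b', 'a', 'c', 'd']
'c': index 2 in ['b', 'a', 'c', 'd'] -> ['c', 'b', 'a', 'd']
'd': index 3 in ['c', 'b', 'a', 'd'] -> ['d', 'c', 'b', 'a']
'b': index 2 in ['d', 'c', 'b', 'a'] -> ['b', 'd', 'c', 'a']
'a': index 3 in ['b', 'd', 'c', 'a'] -> ['a', 'b', 'd', 'c']
'b': index 1 in ['a', 'b', 'd', 'c'] -> ['b', 'a', 'd', 'c']
'b': index 0 in ['b', 'a', 'd', 'c'] -> ['b', 'a', 'd', 'c']
'a': index 1 in ['b', 'a', 'd', 'c'] -> ['a', 'b', 'd', 'c']
'a': index 0 in ['a', 'b', 'd', 'c'] -> ['a', 'b', 'd', 'c']


Output: [1, 2, 3, 2, 3, 1, 0, 1, 0]


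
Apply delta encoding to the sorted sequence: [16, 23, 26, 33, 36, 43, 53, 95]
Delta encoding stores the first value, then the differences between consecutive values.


First value: 16
Deltas:
  23 - 16 = 7
  26 - 23 = 3
  33 - 26 = 7
  36 - 33 = 3
  43 - 36 = 7
  53 - 43 = 10
  95 - 53 = 42


Delta encoded: [16, 7, 3, 7, 3, 7, 10, 42]


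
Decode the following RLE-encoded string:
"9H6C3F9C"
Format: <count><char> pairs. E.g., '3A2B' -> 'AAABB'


Expanding each <count><char> pair:
  9H -> 'HHHHHHHHH'
  6C -> 'CCCCCC'
  3F -> 'FFF'
  9C -> 'CCCCCCCCC'

Decoded = HHHHHHHHHCCCCCCFFFCCCCCCCCC


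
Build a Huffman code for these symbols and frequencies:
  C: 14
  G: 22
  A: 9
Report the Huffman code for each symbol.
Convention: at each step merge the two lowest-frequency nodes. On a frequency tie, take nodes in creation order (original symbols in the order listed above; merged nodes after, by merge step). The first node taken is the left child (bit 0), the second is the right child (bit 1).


Huffman tree construction:
Step 1: Merge A(9) + C(14) = 23
Step 2: Merge G(22) + (A+C)(23) = 45
Read each symbol's code off the tree from the root (left child = 0, right child = 1).

Codes:
  C: 11 (length 2)
  G: 0 (length 1)
  A: 10 (length 2)
Average code length: 68/45 = 1.5111 bits/symbol


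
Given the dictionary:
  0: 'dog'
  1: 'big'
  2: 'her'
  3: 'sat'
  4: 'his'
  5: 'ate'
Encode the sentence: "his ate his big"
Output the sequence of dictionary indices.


Look up each word in the dictionary:
  'his' -> 4
  'ate' -> 5
  'his' -> 4
  'big' -> 1

Encoded: [4, 5, 4, 1]


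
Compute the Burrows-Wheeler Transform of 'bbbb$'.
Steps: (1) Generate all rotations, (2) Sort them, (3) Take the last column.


Rotations (sorted):
  0: $bbbb -> last char: b
  1: b$bbb -> last char: b
  2: bb$bb -> last char: b
  3: bbb$b -> last char: b
  4: bbbb$ -> last char: $


BWT = bbbb$


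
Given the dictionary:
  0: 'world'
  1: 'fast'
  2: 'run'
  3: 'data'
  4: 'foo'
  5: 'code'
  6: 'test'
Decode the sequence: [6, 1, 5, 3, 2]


Look up each index in the dictionary:
  6 -> 'test'
  1 -> 'fast'
  5 -> 'code'
  3 -> 'data'
  2 -> 'run'

Decoded: "test fast code data run"


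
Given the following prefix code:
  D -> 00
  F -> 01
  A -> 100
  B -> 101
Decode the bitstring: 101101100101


Decoding step by step:
Bits 101 -> B
Bits 101 -> B
Bits 100 -> A
Bits 101 -> B


Decoded message: BBAB


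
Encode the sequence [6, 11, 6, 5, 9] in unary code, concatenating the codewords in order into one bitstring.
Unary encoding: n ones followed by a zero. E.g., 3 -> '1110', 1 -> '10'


Encode each number as n ones followed by a terminating 0:
  6 -> 1111110 (7 bits)
  11 -> 111111111110 (12 bits)
  6 -> 1111110 (7 bits)
  5 -> 111110 (6 bits)
  9 -> 1111111110 (10 bits)
Total length = 7 + 12 + 7 + 6 + 10 = 42 bits.

Unary([6, 11, 6, 5, 9]) = 111111011111111111011111101111101111111110 (42 bits)


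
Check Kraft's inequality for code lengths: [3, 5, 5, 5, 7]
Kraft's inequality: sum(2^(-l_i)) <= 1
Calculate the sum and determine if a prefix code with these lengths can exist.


Sum = 2^(-3) + 2^(-5) + 2^(-5) + 2^(-5) + 2^(-7)
    = 0.125 + 0.03125 + 0.03125 + 0.03125 + 0.0078125
    = 29/128 = 0.2265625
Since 0.2265625 <= 1, Kraft's inequality IS satisfied.
A prefix code with these lengths CAN exist.

Kraft sum = 0.2265625. Satisfied.


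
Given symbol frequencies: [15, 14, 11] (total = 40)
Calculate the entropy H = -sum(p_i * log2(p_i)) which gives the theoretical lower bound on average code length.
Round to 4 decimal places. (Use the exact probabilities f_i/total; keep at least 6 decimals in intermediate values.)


Per-symbol terms -p_i * log2(p_i) with p_i = f_i/40:
  p = 15/40 = 0.375000: log2(p) = -1.415037, -p*log2(p) = 0.530639
  p = 14/40 = 0.350000: log2(p) = -1.514573, -p*log2(p) = 0.530101
  p = 11/40 = 0.275000: log2(p) = -1.862496, -p*log2(p) = 0.512187
H = 0.530639 + 0.530101 + 0.512187 = 1.572927

H = 1.5729 bits/symbol


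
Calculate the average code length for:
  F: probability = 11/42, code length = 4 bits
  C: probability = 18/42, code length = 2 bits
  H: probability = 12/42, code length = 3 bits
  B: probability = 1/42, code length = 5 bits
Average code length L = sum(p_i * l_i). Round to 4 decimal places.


Weighted contributions p_i * l_i:
  F: (11/42) * 4 = 44/42
  C: (18/42) * 2 = 36/42
  H: (12/42) * 3 = 36/42
  B: (1/42) * 5 = 5/42
Sum = (44 + 36 + 36 + 5)/42 = 121/42

L = 121/42 = 2.8810 bits/symbol


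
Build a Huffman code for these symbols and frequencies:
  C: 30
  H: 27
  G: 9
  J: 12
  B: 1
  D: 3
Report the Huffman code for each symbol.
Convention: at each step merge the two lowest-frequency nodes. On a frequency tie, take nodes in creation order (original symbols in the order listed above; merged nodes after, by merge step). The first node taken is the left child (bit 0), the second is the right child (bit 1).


Huffman tree construction:
Step 1: Merge B(1) + D(3) = 4
Step 2: Merge (B+D)(4) + G(9) = 13
Step 3: Merge J(12) + ((B+D)+G)(13) = 25
Step 4: Merge (J+((B+D)+G))(25) + H(27) = 52
Step 5: Merge C(30) + ((J+((B+D)+G))+H)(52) = 82
Read each symbol's code off the tree from the root (left child = 0, right child = 1).

Codes:
  C: 0 (length 1)
  H: 11 (length 2)
  G: 1011 (length 4)
  J: 100 (length 3)
  B: 10100 (length 5)
  D: 10101 (length 5)
Average code length: 176/82 = 2.1463 bits/symbol


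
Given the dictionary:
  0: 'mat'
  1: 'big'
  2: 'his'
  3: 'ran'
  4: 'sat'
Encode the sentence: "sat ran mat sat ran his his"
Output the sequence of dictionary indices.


Look up each word in the dictionary:
  'sat' -> 4
  'ran' -> 3
  'mat' -> 0
  'sat' -> 4
  'ran' -> 3
  'his' -> 2
  'his' -> 2

Encoded: [4, 3, 0, 4, 3, 2, 2]


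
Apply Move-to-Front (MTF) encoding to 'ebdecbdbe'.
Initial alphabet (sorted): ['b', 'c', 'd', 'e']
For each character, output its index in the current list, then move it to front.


MTF encoding:
'e': index 3 in ['b', 'c', 'd', 'e'] -> ['e', 'b', 'c', 'd']
'b': index 1 in ['e', 'b', 'c', 'd'] -> ['b', 'e', 'c', 'd']
'd': index 3 in ['b', 'e', 'c', 'd'] -> ['d', 'b', 'e', 'c']
'e': index 2 in ['d', 'b', 'e', 'c'] -> ['e', 'd', 'b', 'c']
'c': index 3 in ['e', 'd', 'b', 'c'] -> ['c', 'e', 'd', 'b']
'b': index 3 in ['c', 'e', 'd', 'b'] -> ['b', 'c', 'e', 'd']
'd': index 3 in ['b', 'c', 'e', 'd'] -> ['d', 'b', 'c', 'e']
'b': index 1 in ['d', 'b', 'c', 'e'] -> ['b', 'd', 'c', 'e']
'e': index 3 in ['b', 'd', 'c', 'e'] -> ['e', 'b', 'd', 'c']


Output: [3, 1, 3, 2, 3, 3, 3, 1, 3]


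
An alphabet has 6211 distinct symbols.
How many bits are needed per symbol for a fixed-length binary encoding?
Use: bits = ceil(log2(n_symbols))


log2(6211) = 12.6006
Bracket: 2^12 = 4096 < 6211 <= 2^13 = 8192
So ceil(log2(6211)) = 13

bits = ceil(log2(6211)) = ceil(12.6006) = 13 bits


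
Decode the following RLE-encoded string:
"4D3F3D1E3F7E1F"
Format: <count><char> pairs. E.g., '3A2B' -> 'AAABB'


Expanding each <count><char> pair:
  4D -> 'DDDD'
  3F -> 'FFF'
  3D -> 'DDD'
  1E -> 'E'
  3F -> 'FFF'
  7E -> 'EEEEEEE'
  1F -> 'F'

Decoded = DDDDFFFDDDEFFFEEEEEEEF


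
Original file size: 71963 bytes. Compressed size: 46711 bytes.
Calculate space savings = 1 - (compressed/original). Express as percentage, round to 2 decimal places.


ratio = compressed/original = 46711/71963 = 0.649097
savings = 1 - ratio = 1 - 0.649097 = 0.350903
as a percentage: 0.350903 * 100 = 35.09%

Space savings = 1 - 46711/71963 = 35.09%


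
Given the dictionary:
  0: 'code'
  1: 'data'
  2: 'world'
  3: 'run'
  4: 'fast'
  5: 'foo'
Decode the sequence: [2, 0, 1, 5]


Look up each index in the dictionary:
  2 -> 'world'
  0 -> 'code'
  1 -> 'data'
  5 -> 'foo'

Decoded: "world code data foo"


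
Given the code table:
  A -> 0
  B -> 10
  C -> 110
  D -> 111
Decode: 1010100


Decoding:
10 -> B
10 -> B
10 -> B
0 -> A


Result: BBBA


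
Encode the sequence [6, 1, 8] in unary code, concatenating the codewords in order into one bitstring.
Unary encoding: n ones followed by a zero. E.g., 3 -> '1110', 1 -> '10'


Encode each number as n ones followed by a terminating 0:
  6 -> 1111110 (7 bits)
  1 -> 10 (2 bits)
  8 -> 111111110 (9 bits)
Total length = 7 + 2 + 9 = 18 bits.

Unary([6, 1, 8]) = 111111010111111110 (18 bits)


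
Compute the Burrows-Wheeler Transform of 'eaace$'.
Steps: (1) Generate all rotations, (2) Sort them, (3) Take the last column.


Rotations (sorted):
  0: $eaace -> last char: e
  1: aace$e -> last char: e
  2: ace$ea -> last char: a
  3: ce$eaa -> last char: a
  4: e$eaac -> last char: c
  5: eaace$ -> last char: $


BWT = eeaac$


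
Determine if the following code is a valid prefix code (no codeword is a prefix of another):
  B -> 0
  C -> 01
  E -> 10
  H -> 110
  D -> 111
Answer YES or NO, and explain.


Checking each pair (does one codeword prefix another?):
  B='0' vs C='01': prefix -- VIOLATION

NO -- this is NOT a valid prefix code. B (0) is a prefix of C (01).


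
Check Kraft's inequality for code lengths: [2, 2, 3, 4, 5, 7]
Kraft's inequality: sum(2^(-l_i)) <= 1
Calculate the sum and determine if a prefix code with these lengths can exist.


Sum = 2^(-2) + 2^(-2) + 2^(-3) + 2^(-4) + 2^(-5) + 2^(-7)
    = 0.25 + 0.25 + 0.125 + 0.0625 + 0.03125 + 0.0078125
    = 93/128 = 0.7265625
Since 0.7265625 <= 1, Kraft's inequality IS satisfied.
A prefix code with these lengths CAN exist.

Kraft sum = 0.7265625. Satisfied.


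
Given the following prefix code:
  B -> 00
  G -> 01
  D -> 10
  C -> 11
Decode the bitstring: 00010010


Decoding step by step:
Bits 00 -> B
Bits 01 -> G
Bits 00 -> B
Bits 10 -> D


Decoded message: BGBD


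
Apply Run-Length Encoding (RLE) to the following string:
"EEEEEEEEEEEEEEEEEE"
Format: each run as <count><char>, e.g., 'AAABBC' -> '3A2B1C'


Scanning runs left to right:
  i=0: run of 'E' x 18 -> '18E'

RLE = 18E


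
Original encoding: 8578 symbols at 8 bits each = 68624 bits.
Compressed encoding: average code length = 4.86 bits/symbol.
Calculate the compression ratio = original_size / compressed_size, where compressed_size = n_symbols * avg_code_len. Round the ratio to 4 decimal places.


original_size = n_symbols * orig_bits = 8578 * 8 = 68624 bits
compressed_size = n_symbols * avg_code_len = 8578 * 4.86 = 41689.08 bits
ratio = original_size / compressed_size = 68624 / 41689.08 = 1.6461

Compression ratio = 1.6461


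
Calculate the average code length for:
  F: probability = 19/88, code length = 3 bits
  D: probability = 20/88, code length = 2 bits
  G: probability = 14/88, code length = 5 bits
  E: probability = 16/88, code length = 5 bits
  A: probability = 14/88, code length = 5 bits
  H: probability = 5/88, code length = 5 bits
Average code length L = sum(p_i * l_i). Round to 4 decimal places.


Weighted contributions p_i * l_i:
  F: (19/88) * 3 = 57/88
  D: (20/88) * 2 = 40/88
  G: (14/88) * 5 = 70/88
  E: (16/88) * 5 = 80/88
  A: (14/88) * 5 = 70/88
  H: (5/88) * 5 = 25/88
Sum = (57 + 40 + 70 + 80 + 70 + 25)/88 = 342/88

L = 342/88 = 3.8864 bits/symbol


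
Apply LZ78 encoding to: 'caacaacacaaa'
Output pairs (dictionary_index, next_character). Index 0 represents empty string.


LZ78 encoding steps:
Dictionary: {0: ''}
Step 1: w='' (idx 0), next='c' -> output (0, 'c'), add 'c' as idx 1
Step 2: w='' (idx 0), next='a' -> output (0, 'a'), add 'a' as idx 2
Step 3: w='a' (idx 2), next='c' -> output (2, 'c'), add 'ac' as idx 3
Step 4: w='a' (idx 2), next='a' -> output (2, 'a'), add 'aa' as idx 4
Step 5: w='c' (idx 1), next='a' -> output (1, 'a'), add 'ca' as idx 5
Step 6: w='ca' (idx 5), next='a' -> output (5, 'a'), add 'caa' as idx 6
Step 7: w='a' (idx 2), end of input -> output (2, '')


Encoded: [(0, 'c'), (0, 'a'), (2, 'c'), (2, 'a'), (1, 'a'), (5, 'a'), (2, '')]


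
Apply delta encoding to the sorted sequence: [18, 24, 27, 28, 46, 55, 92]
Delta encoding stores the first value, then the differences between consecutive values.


First value: 18
Deltas:
  24 - 18 = 6
  27 - 24 = 3
  28 - 27 = 1
  46 - 28 = 18
  55 - 46 = 9
  92 - 55 = 37


Delta encoded: [18, 6, 3, 1, 18, 9, 37]


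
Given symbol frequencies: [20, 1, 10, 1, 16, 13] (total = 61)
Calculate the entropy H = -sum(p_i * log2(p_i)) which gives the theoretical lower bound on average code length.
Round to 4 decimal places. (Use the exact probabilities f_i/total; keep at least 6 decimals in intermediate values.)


Per-symbol terms -p_i * log2(p_i) with p_i = f_i/61:
  p = 20/61 = 0.327869: log2(p) = -1.608809, -p*log2(p) = 0.527478
  p = 1/61 = 0.016393: log2(p) = -5.930737, -p*log2(p) = 0.097225
  p = 10/61 = 0.163934: log2(p) = -2.608809, -p*log2(p) = 0.427674
  p = 1/61 = 0.016393: log2(p) = -5.930737, -p*log2(p) = 0.097225
  p = 16/61 = 0.262295: log2(p) = -1.930737, -p*log2(p) = 0.506423
  p = 13/61 = 0.213115: log2(p) = -2.230298, -p*log2(p) = 0.475309
H = 0.527478 + 0.097225 + 0.427674 + 0.097225 + 0.506423 + 0.475309 = 2.131334

H = 2.1313 bits/symbol


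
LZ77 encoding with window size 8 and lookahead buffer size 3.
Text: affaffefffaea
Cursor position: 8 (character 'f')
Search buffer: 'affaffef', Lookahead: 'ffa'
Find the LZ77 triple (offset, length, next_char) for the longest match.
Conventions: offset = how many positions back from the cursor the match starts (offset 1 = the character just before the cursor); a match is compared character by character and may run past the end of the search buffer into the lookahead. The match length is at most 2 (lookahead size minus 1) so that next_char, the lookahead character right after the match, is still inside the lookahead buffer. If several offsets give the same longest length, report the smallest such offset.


Try each offset into the search buffer:
  offset=1 (pos 7, char 'f'): match length 2
  offset=2 (pos 6, char 'e'): match length 0
  offset=3 (pos 5, char 'f'): match length 1
  offset=4 (pos 4, char 'f'): match length 2
  offset=5 (pos 3, char 'a'): match length 0
  offset=6 (pos 2, char 'f'): match length 1
  offset=7 (pos 1, char 'f'): match length 2
  offset=8 (pos 0, char 'a'): match length 0
Longest match has length 2, found at offsets 1, 4, 7; take the smallest, offset 1.
next_char = character at position 8 + 2 = 10 -> 'a'

Best match: offset=1, length=2 (matching 'ff' starting at position 7)
LZ77 triple: (1, 2, 'a')
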